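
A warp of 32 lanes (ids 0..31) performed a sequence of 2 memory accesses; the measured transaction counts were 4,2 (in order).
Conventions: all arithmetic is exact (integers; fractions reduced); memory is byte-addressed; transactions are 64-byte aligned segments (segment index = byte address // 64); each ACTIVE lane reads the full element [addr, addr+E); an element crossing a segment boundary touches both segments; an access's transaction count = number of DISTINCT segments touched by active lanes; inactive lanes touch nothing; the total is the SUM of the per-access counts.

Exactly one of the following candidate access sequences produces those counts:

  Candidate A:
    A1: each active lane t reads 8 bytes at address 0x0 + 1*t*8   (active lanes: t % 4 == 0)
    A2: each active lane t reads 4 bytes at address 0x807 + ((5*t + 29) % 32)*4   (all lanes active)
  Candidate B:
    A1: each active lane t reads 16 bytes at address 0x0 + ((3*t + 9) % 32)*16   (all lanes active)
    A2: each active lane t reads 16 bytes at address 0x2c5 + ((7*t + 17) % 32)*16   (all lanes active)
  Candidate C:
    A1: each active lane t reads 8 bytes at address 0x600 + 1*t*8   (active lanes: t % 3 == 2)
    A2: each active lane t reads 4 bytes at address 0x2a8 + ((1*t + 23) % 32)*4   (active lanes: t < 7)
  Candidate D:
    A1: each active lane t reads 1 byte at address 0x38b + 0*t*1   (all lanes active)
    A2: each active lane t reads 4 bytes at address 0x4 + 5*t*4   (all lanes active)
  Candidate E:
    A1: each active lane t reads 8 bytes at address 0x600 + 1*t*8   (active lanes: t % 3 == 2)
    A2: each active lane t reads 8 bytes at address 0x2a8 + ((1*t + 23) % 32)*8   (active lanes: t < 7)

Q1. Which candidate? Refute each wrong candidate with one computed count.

A: A2 gives 3 transactions, not 2
B: A1 gives 8 transactions, not 4
C: A2 gives 1 transaction, not 2
D: A1 gives 1 transaction, not 4
E: all counts match (4,2)

Answer: E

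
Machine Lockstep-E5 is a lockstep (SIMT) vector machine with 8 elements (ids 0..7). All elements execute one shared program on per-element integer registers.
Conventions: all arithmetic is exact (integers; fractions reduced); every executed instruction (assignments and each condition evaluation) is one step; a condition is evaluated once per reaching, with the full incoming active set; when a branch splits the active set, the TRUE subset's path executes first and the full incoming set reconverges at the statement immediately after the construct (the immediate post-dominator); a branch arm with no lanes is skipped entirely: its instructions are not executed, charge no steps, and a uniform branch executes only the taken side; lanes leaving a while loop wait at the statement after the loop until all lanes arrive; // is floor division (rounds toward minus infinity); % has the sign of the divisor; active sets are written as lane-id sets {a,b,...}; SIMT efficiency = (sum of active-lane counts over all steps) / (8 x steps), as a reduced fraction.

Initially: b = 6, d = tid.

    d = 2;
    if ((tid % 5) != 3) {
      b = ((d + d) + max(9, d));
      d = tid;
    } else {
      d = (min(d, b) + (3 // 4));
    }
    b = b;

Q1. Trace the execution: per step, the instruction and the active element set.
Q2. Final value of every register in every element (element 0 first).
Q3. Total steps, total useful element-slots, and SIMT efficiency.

step 0: d <- 2                       {0,1,2,3,4,5,6,7}
step 1: eval ((tid % 5) != 3)        {0,1,2,3,4,5,6,7}
step 2: b <- ((d + d) + max(9, d))   {0,1,2,4,5,6,7}
step 3: d <- tid                     {0,1,2,4,5,6,7}
step 4: d <- (min(d, b) + (3 // 4))  {3}
step 5: b <- b                       {0,1,2,3,4,5,6,7}

Answer: 6 steps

b: 13,13,13,6,13,13,13,13
d: 0,1,2,2,4,5,6,7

steps = 6; useful = 39; efficiency = 39/48 = 13/16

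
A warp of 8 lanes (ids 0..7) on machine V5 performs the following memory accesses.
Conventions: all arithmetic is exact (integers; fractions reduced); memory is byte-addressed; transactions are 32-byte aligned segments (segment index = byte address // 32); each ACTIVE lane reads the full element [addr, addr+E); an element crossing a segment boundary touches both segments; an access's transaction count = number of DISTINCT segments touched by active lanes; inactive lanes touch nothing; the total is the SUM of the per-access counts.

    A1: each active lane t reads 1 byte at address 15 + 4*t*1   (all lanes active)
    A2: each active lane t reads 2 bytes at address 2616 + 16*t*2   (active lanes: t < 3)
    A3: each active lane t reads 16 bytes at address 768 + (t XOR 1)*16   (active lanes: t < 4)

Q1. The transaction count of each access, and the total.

A1: 2 transactions
A2: 3 transactions
A3: 2 transactions

Answer: 2,3,2; total 7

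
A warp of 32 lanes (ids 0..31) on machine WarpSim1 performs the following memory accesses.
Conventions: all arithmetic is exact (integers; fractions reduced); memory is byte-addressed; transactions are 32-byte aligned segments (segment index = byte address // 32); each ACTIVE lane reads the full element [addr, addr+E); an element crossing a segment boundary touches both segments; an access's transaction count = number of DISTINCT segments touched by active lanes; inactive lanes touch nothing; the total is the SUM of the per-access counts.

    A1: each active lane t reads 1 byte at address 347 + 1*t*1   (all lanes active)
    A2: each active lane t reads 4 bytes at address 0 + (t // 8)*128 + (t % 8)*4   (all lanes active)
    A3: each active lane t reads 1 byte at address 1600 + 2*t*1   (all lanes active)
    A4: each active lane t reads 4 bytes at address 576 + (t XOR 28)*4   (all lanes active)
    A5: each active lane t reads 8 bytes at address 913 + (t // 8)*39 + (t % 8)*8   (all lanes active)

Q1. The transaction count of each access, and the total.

A1: 2 transactions
A2: 4 transactions
A3: 2 transactions
A4: 4 transactions
A5: 7 transactions

Answer: 2,4,2,4,7; total 19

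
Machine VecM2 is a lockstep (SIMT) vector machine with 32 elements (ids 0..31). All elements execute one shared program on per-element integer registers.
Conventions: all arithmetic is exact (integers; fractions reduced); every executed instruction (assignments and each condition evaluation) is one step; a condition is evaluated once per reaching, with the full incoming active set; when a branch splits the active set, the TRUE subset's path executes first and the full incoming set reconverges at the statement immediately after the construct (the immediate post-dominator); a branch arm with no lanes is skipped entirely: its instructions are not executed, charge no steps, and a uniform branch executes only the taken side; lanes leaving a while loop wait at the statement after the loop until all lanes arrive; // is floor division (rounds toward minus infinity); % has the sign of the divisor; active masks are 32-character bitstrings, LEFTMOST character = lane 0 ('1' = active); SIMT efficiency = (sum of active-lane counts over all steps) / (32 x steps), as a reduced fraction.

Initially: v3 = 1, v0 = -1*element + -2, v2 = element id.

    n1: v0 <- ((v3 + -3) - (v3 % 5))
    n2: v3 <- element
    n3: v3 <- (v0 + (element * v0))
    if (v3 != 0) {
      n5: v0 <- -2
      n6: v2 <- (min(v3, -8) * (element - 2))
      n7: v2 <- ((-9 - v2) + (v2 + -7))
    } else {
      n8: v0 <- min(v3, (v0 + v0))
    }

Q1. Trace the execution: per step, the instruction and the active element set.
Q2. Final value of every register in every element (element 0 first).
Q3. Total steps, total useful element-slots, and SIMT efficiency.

step 0: v0 <- ((v3 + -3) - (v3 % 5)) 11111111111111111111111111111111
step 1: v3 <- element                11111111111111111111111111111111
step 2: v3 <- (v0 + (element * v0))  11111111111111111111111111111111
step 3: eval (v3 != 0)               11111111111111111111111111111111
step 4: v0 <- -2                     11111111111111111111111111111111
step 5: v2 <- (min(v3, -8) * (element - 2)) 11111111111111111111111111111111
step 6: v2 <- ((-9 - v2) + (v2 + -7)) 11111111111111111111111111111111

Answer: 7 steps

v3: -3,-6,-9,-12,-15,-18,-21,-24,-27,-30,-33,-36,-39,-42,-45,-48,-51,-54,-57,-60,-63,-66,-69,-72,-75,-78,-81,-84,-87,-90,-93,-96
v0: -2,-2,-2,-2,-2,-2,-2,-2,-2,-2,-2,-2,-2,-2,-2,-2,-2,-2,-2,-2,-2,-2,-2,-2,-2,-2,-2,-2,-2,-2,-2,-2
v2: -16,-16,-16,-16,-16,-16,-16,-16,-16,-16,-16,-16,-16,-16,-16,-16,-16,-16,-16,-16,-16,-16,-16,-16,-16,-16,-16,-16,-16,-16,-16,-16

steps = 7; useful = 224; efficiency = 224/224 = 1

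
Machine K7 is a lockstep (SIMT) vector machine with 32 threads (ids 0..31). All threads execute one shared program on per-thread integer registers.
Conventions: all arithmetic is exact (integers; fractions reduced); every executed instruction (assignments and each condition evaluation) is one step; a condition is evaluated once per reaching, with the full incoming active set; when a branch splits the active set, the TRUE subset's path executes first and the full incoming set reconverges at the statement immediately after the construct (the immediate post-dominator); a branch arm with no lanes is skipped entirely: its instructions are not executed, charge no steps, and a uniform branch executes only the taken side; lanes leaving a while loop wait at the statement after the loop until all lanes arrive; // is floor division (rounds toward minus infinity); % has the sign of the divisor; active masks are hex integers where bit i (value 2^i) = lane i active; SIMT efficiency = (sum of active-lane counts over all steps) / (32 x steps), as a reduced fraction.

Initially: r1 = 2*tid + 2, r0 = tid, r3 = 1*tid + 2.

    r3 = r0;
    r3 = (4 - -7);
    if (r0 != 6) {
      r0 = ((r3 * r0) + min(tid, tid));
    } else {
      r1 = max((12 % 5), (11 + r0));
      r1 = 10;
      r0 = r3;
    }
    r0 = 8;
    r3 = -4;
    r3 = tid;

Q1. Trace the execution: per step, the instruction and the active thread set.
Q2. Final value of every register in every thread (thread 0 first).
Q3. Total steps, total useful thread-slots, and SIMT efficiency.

step 0: r3 <- r0                     0xffffffff
step 1: r3 <- (4 - -7)               0xffffffff
step 2: eval (r0 != 6)               0xffffffff
step 3: r0 <- ((r3 * r0) + min(tid, tid)) 0xffffffbf
step 4: r1 <- max((12 % 5), (11 + r0)) 0x00000040
step 5: r1 <- 10                     0x00000040
step 6: r0 <- r3                     0x00000040
step 7: r0 <- 8                      0xffffffff
step 8: r3 <- -4                     0xffffffff
step 9: r3 <- tid                    0xffffffff

Answer: 10 steps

r1: 2,4,6,8,10,12,10,16,18,20,22,24,26,28,30,32,34,36,38,40,42,44,46,48,50,52,54,56,58,60,62,64
r0: 8,8,8,8,8,8,8,8,8,8,8,8,8,8,8,8,8,8,8,8,8,8,8,8,8,8,8,8,8,8,8,8
r3: 0,1,2,3,4,5,6,7,8,9,10,11,12,13,14,15,16,17,18,19,20,21,22,23,24,25,26,27,28,29,30,31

steps = 10; useful = 226; efficiency = 226/320 = 113/160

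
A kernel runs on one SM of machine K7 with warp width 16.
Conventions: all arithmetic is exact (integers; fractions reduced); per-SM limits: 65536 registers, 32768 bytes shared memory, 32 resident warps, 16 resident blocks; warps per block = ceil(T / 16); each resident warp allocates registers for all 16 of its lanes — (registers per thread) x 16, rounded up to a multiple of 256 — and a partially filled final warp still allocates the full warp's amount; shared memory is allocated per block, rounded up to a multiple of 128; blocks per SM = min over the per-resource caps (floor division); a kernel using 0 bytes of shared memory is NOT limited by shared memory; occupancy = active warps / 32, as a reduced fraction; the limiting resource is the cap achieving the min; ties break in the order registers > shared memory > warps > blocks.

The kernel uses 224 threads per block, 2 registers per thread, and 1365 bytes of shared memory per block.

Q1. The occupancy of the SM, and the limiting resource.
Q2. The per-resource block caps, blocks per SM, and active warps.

Answer: occupancy 7/8, limited by warps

registers: 18 blocks
shared memory: 23 blocks
warps: 2 blocks
blocks: 16 blocks

Answer: 2 blocks, 28 active warps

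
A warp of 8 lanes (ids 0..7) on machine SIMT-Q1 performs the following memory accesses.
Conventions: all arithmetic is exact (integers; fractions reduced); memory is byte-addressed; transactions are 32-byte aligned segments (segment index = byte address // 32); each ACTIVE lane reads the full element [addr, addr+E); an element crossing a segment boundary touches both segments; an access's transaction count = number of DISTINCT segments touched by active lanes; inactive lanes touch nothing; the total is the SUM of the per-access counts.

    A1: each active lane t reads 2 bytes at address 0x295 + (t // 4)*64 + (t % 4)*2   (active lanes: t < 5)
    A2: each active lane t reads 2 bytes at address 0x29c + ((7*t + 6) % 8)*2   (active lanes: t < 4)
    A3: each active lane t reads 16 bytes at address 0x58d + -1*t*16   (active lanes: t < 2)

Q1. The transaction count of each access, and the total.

A1: 2 transactions
A2: 1 transaction
A3: 2 transactions

Answer: 2,1,2; total 5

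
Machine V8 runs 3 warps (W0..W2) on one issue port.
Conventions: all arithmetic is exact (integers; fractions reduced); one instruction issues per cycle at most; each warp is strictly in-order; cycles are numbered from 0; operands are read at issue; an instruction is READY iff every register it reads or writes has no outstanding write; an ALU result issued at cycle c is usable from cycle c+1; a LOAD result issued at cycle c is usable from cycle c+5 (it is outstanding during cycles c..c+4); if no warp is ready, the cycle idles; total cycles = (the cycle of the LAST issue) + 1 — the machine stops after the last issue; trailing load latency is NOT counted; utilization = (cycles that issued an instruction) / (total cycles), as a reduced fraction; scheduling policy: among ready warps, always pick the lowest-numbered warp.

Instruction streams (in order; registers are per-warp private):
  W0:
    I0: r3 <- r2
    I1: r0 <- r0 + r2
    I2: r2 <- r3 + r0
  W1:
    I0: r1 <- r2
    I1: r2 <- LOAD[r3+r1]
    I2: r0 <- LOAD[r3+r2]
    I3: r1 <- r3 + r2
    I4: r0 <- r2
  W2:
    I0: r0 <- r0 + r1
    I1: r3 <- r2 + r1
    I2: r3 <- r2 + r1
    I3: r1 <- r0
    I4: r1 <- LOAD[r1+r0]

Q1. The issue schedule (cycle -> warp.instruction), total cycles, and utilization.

cycle 0: W0.I0
cycle 1: W0.I1
cycle 2: W0.I2
cycle 3: W1.I0
cycle 4: W1.I1
cycle 5: W2.I0
cycle 6: W2.I1
cycle 7: W2.I2
cycle 8: W2.I3
cycle 9: W1.I2
cycle 10: W1.I3
cycle 11: W2.I4
cycle 12: idle
cycle 13: idle
cycle 14: W1.I4

Answer: 15 cycles, utilization 13/15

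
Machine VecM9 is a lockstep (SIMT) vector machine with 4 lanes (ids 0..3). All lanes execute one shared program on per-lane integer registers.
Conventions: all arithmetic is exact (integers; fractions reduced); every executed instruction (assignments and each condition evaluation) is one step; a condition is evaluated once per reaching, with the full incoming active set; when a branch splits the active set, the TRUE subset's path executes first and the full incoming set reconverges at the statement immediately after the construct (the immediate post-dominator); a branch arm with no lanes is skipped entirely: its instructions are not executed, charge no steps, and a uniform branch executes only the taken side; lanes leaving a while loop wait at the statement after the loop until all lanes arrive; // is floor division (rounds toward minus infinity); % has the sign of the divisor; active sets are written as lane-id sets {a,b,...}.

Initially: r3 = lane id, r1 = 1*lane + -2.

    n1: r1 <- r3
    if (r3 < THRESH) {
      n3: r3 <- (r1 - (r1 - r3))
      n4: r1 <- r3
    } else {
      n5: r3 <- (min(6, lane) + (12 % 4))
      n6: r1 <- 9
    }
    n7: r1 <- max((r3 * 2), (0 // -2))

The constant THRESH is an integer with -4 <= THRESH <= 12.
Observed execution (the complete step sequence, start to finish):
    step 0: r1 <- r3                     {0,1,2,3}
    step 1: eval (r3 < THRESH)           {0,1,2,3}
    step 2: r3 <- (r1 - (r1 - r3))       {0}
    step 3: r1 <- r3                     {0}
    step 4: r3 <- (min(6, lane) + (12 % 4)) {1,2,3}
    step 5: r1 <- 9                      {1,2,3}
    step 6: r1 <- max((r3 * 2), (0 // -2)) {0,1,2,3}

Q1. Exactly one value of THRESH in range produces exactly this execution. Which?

Answer: THRESH = 1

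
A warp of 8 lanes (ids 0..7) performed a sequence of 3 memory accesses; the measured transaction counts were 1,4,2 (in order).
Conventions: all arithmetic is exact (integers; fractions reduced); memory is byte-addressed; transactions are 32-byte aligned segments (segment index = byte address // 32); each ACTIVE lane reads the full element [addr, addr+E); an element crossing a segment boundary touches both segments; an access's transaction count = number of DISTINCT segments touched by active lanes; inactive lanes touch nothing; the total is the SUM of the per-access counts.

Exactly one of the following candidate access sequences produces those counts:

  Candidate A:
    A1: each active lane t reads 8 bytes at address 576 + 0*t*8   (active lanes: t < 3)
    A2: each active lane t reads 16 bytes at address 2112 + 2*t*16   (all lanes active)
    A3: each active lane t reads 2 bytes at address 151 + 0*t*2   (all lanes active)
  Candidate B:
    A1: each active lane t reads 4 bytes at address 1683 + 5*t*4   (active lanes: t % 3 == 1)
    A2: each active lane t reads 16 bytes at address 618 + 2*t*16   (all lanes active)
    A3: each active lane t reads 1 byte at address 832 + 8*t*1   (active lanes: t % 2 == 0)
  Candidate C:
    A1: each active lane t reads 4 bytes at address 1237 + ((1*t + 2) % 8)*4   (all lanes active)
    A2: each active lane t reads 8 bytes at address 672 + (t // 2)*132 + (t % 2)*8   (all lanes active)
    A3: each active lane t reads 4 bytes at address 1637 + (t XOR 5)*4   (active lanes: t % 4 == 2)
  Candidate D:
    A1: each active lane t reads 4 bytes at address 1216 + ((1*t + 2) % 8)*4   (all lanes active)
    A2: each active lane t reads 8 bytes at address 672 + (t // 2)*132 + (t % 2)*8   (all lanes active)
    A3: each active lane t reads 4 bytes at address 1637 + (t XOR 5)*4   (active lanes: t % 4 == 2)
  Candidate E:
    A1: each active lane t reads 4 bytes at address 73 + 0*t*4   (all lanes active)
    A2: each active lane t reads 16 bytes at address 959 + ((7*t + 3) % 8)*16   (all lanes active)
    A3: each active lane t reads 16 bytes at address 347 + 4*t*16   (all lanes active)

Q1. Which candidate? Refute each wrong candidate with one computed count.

A: A2 gives 8 transactions, not 4
B: A1 gives 4 transactions, not 1
C: A1 gives 2 transactions, not 1
E: A2 gives 5 transactions, not 4
D: all counts match (1,4,2)

Answer: D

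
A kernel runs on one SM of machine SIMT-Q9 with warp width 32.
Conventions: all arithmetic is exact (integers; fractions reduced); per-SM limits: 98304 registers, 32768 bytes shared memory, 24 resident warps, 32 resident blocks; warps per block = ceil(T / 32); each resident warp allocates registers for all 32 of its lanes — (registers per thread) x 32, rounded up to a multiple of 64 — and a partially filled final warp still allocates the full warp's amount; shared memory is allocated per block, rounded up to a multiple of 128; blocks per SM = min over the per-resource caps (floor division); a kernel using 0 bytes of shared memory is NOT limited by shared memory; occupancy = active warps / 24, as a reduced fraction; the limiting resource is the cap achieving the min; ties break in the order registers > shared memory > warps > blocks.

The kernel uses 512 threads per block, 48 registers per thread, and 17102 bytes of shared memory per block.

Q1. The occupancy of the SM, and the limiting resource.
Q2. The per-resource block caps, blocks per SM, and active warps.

Answer: occupancy 2/3, limited by shared memory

registers: 4 blocks
shared memory: 1 block
warps: 1 block
blocks: 32 blocks

Answer: 1 block, 16 active warps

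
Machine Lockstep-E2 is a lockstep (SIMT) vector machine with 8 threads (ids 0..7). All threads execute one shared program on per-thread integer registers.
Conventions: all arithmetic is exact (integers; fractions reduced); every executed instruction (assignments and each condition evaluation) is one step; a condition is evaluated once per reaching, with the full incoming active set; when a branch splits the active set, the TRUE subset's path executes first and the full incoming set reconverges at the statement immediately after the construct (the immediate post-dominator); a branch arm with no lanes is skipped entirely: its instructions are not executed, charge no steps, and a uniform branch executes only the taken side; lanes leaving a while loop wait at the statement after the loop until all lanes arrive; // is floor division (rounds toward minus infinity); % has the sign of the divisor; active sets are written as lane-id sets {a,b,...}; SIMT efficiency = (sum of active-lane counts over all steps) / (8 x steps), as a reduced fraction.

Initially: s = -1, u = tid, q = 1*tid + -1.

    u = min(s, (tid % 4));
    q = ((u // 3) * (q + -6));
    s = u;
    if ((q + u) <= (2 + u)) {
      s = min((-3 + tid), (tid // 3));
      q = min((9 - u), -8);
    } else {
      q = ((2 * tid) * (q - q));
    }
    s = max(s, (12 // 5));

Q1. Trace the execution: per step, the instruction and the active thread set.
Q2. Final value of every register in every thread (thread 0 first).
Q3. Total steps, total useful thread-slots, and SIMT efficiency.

step 0: u <- min(s, (tid % 4))       {0,1,2,3,4,5,6,7}
step 1: q <- ((u // 3) * (q + -6))   {0,1,2,3,4,5,6,7}
step 2: s <- u                       {0,1,2,3,4,5,6,7}
step 3: eval ((q + u) <= (2 + u))    {0,1,2,3,4,5,6,7}
step 4: s <- min((-3 + tid), (tid // 3)) {5,6,7}
step 5: q <- min((9 - u), -8)        {5,6,7}
step 6: q <- ((2 * tid) * (q - q))   {0,1,2,3,4}
step 7: s <- max(s, (12 // 5))       {0,1,2,3,4,5,6,7}

Answer: 8 steps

s: 2,2,2,2,2,2,2,2
u: -1,-1,-1,-1,-1,-1,-1,-1
q: 0,0,0,0,0,-8,-8,-8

steps = 8; useful = 51; efficiency = 51/64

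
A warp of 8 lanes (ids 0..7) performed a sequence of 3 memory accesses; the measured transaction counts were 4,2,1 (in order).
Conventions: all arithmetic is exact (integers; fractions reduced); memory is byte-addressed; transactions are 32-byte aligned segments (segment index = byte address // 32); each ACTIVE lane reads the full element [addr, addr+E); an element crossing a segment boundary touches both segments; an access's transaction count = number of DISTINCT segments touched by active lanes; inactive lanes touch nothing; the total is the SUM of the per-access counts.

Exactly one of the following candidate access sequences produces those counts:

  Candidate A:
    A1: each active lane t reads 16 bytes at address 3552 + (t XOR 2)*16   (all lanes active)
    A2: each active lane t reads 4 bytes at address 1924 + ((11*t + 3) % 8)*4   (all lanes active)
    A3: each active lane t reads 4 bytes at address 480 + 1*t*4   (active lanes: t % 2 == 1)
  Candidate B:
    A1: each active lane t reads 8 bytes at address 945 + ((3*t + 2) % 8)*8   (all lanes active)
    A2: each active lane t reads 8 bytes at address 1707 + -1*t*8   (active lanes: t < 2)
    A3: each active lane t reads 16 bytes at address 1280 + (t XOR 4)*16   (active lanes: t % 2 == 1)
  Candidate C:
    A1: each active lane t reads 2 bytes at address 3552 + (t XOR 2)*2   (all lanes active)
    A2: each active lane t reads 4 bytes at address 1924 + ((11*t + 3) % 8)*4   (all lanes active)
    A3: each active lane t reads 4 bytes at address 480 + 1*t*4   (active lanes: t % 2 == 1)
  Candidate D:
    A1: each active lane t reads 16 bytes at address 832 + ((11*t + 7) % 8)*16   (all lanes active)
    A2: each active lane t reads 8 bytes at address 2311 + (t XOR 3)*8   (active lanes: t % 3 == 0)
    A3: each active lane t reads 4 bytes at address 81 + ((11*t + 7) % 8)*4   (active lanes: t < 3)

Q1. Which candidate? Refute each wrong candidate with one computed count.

B: A1 gives 3 transactions, not 4
C: A1 gives 1 transaction, not 4
D: A3 gives 2 transactions, not 1
A: all counts match (4,2,1)

Answer: A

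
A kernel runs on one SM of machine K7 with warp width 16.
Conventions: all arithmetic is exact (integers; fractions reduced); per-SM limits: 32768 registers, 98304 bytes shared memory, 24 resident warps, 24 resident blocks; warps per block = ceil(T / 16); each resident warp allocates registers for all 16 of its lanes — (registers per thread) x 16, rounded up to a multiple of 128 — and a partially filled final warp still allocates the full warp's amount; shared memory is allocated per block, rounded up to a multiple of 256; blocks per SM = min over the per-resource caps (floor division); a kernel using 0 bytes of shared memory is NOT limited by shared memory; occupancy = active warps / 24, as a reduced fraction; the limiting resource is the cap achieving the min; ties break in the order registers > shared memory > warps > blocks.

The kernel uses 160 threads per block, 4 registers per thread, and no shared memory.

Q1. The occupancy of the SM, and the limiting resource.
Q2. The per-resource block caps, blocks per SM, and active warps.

Answer: occupancy 5/6, limited by warps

registers: 25 blocks
shared memory: no limit (kernel uses none)
warps: 2 blocks
blocks: 24 blocks

Answer: 2 blocks, 20 active warps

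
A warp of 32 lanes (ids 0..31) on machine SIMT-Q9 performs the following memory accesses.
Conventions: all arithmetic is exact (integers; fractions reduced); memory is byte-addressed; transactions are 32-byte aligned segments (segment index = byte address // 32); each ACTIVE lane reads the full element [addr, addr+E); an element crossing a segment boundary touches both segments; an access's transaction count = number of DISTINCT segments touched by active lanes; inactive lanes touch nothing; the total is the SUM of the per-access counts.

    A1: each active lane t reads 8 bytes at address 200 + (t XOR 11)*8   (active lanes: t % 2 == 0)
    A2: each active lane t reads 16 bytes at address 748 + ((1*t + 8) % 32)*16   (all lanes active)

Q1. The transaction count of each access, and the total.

A1: 9 transactions
A2: 17 transactions

Answer: 9,17; total 26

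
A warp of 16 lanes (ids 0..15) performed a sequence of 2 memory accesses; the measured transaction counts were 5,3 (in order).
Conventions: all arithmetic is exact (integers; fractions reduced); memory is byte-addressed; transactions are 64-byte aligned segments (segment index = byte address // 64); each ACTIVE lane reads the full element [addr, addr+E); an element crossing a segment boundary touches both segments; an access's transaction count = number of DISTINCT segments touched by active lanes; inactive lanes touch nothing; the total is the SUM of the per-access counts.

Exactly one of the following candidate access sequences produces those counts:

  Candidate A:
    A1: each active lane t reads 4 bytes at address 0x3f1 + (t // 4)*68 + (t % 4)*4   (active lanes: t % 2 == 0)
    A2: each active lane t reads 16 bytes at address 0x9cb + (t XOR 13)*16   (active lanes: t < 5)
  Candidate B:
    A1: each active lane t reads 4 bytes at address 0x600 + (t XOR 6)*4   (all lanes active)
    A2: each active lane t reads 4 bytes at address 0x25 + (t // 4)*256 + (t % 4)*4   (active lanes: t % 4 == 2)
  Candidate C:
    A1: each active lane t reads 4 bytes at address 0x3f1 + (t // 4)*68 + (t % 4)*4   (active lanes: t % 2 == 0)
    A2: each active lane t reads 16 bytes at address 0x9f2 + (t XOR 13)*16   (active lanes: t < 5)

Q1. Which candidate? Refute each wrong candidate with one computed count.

B: A1 gives 1 transaction, not 5
C: A2 gives 2 transactions, not 3
A: all counts match (5,3)

Answer: A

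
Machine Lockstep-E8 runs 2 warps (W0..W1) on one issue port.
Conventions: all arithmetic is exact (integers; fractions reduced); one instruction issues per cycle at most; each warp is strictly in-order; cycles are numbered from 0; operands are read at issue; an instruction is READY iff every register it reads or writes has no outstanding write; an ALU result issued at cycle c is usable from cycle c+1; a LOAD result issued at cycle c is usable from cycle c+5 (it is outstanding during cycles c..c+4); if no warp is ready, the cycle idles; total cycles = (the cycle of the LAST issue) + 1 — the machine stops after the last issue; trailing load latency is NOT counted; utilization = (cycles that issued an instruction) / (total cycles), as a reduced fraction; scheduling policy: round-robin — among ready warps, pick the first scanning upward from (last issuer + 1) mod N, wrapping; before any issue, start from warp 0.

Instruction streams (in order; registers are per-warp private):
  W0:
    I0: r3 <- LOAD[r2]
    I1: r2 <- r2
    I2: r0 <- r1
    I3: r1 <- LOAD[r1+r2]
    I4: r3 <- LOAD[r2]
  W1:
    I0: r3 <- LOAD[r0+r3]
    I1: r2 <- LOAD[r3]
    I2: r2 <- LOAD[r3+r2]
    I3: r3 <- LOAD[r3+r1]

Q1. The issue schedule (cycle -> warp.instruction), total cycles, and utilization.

cycle 0: W0.I0
cycle 1: W1.I0
cycle 2: W0.I1
cycle 3: W0.I2
cycle 4: W0.I3
cycle 5: W0.I4
cycle 6: W1.I1
cycle 7: idle
cycle 8: idle
cycle 9: idle
cycle 10: idle
cycle 11: W1.I2
cycle 12: W1.I3

Answer: 13 cycles, utilization 9/13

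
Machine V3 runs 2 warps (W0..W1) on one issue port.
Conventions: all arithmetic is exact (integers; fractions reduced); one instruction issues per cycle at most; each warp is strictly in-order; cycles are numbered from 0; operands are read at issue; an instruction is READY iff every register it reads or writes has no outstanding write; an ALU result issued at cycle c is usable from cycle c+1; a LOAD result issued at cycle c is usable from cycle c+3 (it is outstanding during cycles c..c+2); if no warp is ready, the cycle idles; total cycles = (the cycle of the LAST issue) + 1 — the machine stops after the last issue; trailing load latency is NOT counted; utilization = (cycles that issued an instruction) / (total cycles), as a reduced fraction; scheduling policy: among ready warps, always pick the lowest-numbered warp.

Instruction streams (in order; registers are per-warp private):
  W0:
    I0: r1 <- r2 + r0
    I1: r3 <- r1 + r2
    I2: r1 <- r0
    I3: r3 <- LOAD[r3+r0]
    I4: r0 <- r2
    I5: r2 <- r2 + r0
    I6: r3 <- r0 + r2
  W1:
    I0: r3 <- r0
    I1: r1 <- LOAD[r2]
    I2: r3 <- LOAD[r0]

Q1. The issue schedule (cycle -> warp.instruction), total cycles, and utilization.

cycle 0: W0.I0
cycle 1: W0.I1
cycle 2: W0.I2
cycle 3: W0.I3
cycle 4: W0.I4
cycle 5: W0.I5
cycle 6: W0.I6
cycle 7: W1.I0
cycle 8: W1.I1
cycle 9: W1.I2

Answer: 10 cycles, utilization 1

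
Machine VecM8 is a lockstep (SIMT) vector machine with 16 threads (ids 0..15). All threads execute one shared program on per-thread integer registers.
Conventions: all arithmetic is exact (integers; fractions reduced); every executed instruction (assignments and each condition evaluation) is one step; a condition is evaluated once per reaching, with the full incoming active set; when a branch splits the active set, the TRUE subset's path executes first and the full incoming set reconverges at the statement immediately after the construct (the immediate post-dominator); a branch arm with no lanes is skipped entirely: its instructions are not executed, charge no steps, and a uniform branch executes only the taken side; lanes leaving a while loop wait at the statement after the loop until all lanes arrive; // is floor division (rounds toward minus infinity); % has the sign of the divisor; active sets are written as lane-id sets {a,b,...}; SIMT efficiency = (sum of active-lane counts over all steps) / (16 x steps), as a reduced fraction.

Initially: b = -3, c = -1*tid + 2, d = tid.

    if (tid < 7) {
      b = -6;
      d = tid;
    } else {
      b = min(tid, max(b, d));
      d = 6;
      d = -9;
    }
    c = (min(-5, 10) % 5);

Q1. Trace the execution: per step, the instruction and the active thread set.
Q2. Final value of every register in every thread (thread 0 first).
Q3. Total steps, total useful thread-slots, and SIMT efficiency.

step 0: eval (tid < 7)               {0,1,2,3,4,5,6,7,8,9,10,11,12,13,14,15}
step 1: b <- -6                      {0,1,2,3,4,5,6}
step 2: d <- tid                     {0,1,2,3,4,5,6}
step 3: b <- min(tid, max(b, d))     {7,8,9,10,11,12,13,14,15}
step 4: d <- 6                       {7,8,9,10,11,12,13,14,15}
step 5: d <- -9                      {7,8,9,10,11,12,13,14,15}
step 6: c <- (min(-5, 10) % 5)       {0,1,2,3,4,5,6,7,8,9,10,11,12,13,14,15}

Answer: 7 steps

b: -6,-6,-6,-6,-6,-6,-6,7,8,9,10,11,12,13,14,15
c: 0,0,0,0,0,0,0,0,0,0,0,0,0,0,0,0
d: 0,1,2,3,4,5,6,-9,-9,-9,-9,-9,-9,-9,-9,-9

steps = 7; useful = 73; efficiency = 73/112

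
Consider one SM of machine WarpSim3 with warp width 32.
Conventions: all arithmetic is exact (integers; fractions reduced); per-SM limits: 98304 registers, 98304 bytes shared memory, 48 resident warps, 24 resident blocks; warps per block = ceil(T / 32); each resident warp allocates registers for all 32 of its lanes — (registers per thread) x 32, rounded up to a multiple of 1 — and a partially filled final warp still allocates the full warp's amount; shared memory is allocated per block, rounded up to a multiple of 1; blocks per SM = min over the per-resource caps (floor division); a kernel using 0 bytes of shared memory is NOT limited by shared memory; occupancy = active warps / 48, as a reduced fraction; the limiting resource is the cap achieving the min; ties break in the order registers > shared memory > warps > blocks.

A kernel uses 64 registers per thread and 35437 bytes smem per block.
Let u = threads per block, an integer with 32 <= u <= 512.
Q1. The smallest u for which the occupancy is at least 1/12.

Answer: u = 33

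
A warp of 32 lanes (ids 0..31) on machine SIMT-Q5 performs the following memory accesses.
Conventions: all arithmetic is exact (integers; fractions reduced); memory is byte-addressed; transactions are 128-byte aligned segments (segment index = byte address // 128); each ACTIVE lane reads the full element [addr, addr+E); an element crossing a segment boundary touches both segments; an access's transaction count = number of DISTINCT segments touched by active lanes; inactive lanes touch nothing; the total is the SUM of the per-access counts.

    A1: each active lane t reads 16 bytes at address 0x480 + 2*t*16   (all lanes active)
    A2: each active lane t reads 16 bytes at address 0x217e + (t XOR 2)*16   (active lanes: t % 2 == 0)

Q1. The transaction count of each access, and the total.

A1: 8 transactions
A2: 5 transactions

Answer: 8,5; total 13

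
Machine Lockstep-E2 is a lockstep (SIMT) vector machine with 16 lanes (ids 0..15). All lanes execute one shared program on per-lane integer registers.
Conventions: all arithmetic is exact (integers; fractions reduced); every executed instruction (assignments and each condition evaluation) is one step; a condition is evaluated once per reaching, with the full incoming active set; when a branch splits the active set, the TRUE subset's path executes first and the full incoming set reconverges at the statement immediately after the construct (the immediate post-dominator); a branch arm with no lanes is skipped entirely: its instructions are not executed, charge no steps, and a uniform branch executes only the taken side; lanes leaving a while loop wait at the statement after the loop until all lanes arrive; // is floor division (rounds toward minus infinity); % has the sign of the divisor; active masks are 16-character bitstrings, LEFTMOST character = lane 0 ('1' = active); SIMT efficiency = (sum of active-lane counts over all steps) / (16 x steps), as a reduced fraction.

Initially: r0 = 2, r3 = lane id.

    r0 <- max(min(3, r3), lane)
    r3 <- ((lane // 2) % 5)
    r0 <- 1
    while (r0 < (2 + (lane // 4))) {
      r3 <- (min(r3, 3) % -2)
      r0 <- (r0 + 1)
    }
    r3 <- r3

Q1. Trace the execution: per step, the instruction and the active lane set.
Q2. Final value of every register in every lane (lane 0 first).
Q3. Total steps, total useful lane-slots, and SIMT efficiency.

step 0: r0 <- max(min(3, r3), lane)  1111111111111111
step 1: r3 <- ((lane // 2) % 5)      1111111111111111
step 2: r0 <- 1                      1111111111111111
step 3: eval (r0 < (2 + (lane // 4))) 1111111111111111
step 4: r3 <- (min(r3, 3) % -2)      1111111111111111
step 5: r0 <- (r0 + 1)               1111111111111111
step 6: eval (r0 < (2 + (lane // 4))) 1111111111111111
step 7: r3 <- (min(r3, 3) % -2)      0000111111111111
step 8: r0 <- (r0 + 1)               0000111111111111
step 9: eval (r0 < (2 + (lane // 4))) 0000111111111111
step 10: r3 <- (min(r3, 3) % -2)      0000000011111111
step 11: r0 <- (r0 + 1)               0000000011111111
step 12: eval (r0 < (2 + (lane // 4))) 0000000011111111
step 13: r3 <- (min(r3, 3) % -2)      0000000000001111
step 14: r0 <- (r0 + 1)               0000000000001111
step 15: eval (r0 < (2 + (lane // 4))) 0000000000001111
step 16: r3 <- r3                     1111111111111111

Answer: 17 steps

r0: 2,2,2,2,3,3,3,3,4,4,4,4,5,5,5,5
r3: 0,0,-1,-1,0,0,-1,-1,-1,-1,0,0,-1,-1,0,0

steps = 17; useful = 200; efficiency = 200/272 = 25/34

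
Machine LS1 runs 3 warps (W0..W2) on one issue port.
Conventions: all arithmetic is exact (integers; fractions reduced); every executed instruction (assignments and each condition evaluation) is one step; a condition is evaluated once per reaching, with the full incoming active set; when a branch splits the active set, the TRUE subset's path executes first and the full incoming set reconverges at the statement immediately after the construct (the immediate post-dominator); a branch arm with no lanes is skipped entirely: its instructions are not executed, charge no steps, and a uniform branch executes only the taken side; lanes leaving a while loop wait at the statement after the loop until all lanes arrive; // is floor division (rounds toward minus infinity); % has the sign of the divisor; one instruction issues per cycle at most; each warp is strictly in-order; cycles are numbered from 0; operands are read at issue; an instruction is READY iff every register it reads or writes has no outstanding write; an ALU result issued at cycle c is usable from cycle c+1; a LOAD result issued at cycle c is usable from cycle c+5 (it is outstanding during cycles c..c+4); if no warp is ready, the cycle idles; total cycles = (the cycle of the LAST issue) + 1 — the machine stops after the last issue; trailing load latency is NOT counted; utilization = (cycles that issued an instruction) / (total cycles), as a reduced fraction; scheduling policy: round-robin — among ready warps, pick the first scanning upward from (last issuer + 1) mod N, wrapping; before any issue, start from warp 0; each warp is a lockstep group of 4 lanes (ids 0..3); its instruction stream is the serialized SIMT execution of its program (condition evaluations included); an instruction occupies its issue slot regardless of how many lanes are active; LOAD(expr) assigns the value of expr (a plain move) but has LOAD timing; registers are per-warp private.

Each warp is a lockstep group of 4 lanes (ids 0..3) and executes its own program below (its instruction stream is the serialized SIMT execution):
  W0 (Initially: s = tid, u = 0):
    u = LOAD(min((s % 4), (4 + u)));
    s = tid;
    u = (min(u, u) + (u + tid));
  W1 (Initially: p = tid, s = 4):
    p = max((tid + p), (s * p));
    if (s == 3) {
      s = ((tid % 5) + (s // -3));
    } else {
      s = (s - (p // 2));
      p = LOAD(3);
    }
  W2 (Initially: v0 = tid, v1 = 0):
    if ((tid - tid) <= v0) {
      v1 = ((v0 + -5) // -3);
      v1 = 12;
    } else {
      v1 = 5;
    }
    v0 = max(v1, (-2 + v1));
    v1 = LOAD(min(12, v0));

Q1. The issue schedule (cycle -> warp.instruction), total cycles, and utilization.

cycle 0: W0.I0
cycle 1: W1.I0
cycle 2: W2.I0
cycle 3: W0.I1
cycle 4: W1.I1
cycle 5: W2.I1
cycle 6: W0.I2
cycle 7: W1.I2
cycle 8: W2.I2
cycle 9: W1.I3
cycle 10: W2.I3
cycle 11: W2.I4

Answer: 12 cycles, utilization 1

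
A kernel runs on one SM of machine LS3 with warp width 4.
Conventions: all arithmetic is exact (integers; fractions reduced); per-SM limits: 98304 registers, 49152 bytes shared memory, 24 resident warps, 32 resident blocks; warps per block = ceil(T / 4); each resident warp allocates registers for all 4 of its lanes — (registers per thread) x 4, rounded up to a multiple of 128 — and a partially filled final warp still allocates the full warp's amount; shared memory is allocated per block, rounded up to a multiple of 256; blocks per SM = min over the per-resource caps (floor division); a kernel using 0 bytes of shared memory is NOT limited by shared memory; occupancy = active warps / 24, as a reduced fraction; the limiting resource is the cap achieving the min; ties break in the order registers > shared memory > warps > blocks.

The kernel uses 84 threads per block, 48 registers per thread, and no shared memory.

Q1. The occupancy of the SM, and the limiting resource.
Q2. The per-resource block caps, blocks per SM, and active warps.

Answer: occupancy 7/8, limited by warps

registers: 18 blocks
shared memory: no limit (kernel uses none)
warps: 1 block
blocks: 32 blocks

Answer: 1 block, 21 active warps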